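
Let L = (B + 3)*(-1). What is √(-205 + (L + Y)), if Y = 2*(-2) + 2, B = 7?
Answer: I*√217 ≈ 14.731*I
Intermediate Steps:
Y = -2 (Y = -4 + 2 = -2)
L = -10 (L = (7 + 3)*(-1) = 10*(-1) = -10)
√(-205 + (L + Y)) = √(-205 + (-10 - 2)) = √(-205 - 12) = √(-217) = I*√217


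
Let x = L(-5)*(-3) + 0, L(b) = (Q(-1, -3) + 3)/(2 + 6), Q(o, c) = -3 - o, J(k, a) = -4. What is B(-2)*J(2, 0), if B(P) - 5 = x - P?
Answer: -53/2 ≈ -26.500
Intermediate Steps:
L(b) = ⅛ (L(b) = ((-3 - 1*(-1)) + 3)/(2 + 6) = ((-3 + 1) + 3)/8 = (-2 + 3)*(⅛) = 1*(⅛) = ⅛)
x = -3/8 (x = (⅛)*(-3) + 0 = -3/8 + 0 = -3/8 ≈ -0.37500)
B(P) = 37/8 - P (B(P) = 5 + (-3/8 - P) = 37/8 - P)
B(-2)*J(2, 0) = (37/8 - 1*(-2))*(-4) = (37/8 + 2)*(-4) = (53/8)*(-4) = -53/2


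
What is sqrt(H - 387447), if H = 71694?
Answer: I*sqrt(315753) ≈ 561.92*I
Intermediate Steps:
sqrt(H - 387447) = sqrt(71694 - 387447) = sqrt(-315753) = I*sqrt(315753)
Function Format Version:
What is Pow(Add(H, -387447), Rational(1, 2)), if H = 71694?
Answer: Mul(I, Pow(315753, Rational(1, 2))) ≈ Mul(561.92, I)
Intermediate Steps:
Pow(Add(H, -387447), Rational(1, 2)) = Pow(Add(71694, -387447), Rational(1, 2)) = Pow(-315753, Rational(1, 2)) = Mul(I, Pow(315753, Rational(1, 2)))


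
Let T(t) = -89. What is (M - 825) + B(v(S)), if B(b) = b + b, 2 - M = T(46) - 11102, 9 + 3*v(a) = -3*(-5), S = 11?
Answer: 10372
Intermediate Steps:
v(a) = 2 (v(a) = -3 + (-3*(-5))/3 = -3 + (⅓)*15 = -3 + 5 = 2)
M = 11193 (M = 2 - (-89 - 11102) = 2 - 1*(-11191) = 2 + 11191 = 11193)
B(b) = 2*b
(M - 825) + B(v(S)) = (11193 - 825) + 2*2 = 10368 + 4 = 10372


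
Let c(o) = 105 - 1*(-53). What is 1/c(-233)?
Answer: 1/158 ≈ 0.0063291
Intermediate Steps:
c(o) = 158 (c(o) = 105 + 53 = 158)
1/c(-233) = 1/158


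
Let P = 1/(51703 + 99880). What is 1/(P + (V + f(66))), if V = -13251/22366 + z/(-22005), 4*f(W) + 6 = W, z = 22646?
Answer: 74603669842890/998078861759327 ≈ 0.074747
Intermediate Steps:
f(W) = -3/2 + W/4
V = -798088691/492163830 (V = -13251/22366 + 22646/(-22005) = -13251*1/22366 + 22646*(-1/22005) = -13251/22366 - 22646/22005 = -798088691/492163830 ≈ -1.6216)
P = 1/151583 ≈ 6.5970e-6
1/(P + (V + f(66))) = 1/(1/151583 + (-798088691/492163830 + (-3/2 + (1/4)*66))) = 1/(1/151583 + (-798088691/492163830 + (-3/2 + 33/2))) = 1/(1/151583 + (-798088691/492163830 + 15)) = 1/(1/151583 + 6584368759/492163830) = 1/(998078861759327/74603669842890) = 74603669842890/998078861759327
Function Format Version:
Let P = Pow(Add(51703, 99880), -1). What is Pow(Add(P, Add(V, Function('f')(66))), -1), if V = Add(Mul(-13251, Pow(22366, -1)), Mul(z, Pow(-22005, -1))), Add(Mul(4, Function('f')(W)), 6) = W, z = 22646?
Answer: Rational(74603669842890, 998078861759327) ≈ 0.074747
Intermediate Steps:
Function('f')(W) = Add(Rational(-3, 2), Mul(Rational(1, 4), W))
V = Rational(-798088691, 492163830) (V = Add(Mul(-13251, Pow(22366, -1)), Mul(22646, Pow(-22005, -1))) = Add(Mul(-13251, Rational(1, 22366)), Mul(22646, Rational(-1, 22005))) = Add(Rational(-13251, 22366), Rational(-22646, 22005)) = Rational(-798088691, 492163830) ≈ -1.6216)
P = Rational(1, 151583) (P = Pow(151583, -1) = Rational(1, 151583) ≈ 6.5970e-6)
Pow(Add(P, Add(V, Function('f')(66))), -1) = Pow(Add(Rational(1, 151583), Add(Rational(-798088691, 492163830), Add(Rational(-3, 2), Mul(Rational(1, 4), 66)))), -1) = Pow(Add(Rational(1, 151583), Add(Rational(-798088691, 492163830), Add(Rational(-3, 2), Rational(33, 2)))), -1) = Pow(Add(Rational(1, 151583), Add(Rational(-798088691, 492163830), 15)), -1) = Pow(Add(Rational(1, 151583), Rational(6584368759, 492163830)), -1) = Pow(Rational(998078861759327, 74603669842890), -1) = Rational(74603669842890, 998078861759327)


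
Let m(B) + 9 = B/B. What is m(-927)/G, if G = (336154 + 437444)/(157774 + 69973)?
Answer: -910988/386799 ≈ -2.3552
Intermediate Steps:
G = 773598/227747 ≈ 3.3967
m(B) = -8 (m(B) = -9 + B/B = -9 + 1 = -8)
m(-927)/G = -8/773598/227747 = -8*227747/773598 = -910988/386799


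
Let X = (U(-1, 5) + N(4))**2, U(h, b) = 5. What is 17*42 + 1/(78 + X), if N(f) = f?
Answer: 113527/159 ≈ 714.01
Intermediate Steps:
X = 81 (X = (5 + 4)**2 = 9**2 = 81)
17*42 + 1/(78 + X) = 17*42 + 1/(78 + 81) = 714 + 1/159 = 113527/159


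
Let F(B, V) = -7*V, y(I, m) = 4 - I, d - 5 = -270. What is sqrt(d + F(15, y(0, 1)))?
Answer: I*sqrt(293) ≈ 17.117*I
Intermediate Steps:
d = -265 (d = 5 - 270 = -265)
sqrt(d + F(15, y(0, 1))) = sqrt(-265 - 7*(4 - 1*0)) = sqrt(-265 - 7*(4 + 0)) = sqrt(-265 - 7*4) = sqrt(-265 - 28) = sqrt(-293) = I*sqrt(293)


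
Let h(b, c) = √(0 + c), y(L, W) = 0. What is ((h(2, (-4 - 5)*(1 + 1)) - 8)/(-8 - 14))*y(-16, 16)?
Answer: 0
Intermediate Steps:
h(b, c) = √c
((h(2, (-4 - 5)*(1 + 1)) - 8)/(-8 - 14))*y(-16, 16) = ((√((-4 - 5)*(1 + 1)) - 8)/(-8 - 14))*0 = ((√(-9*2) - 8)/(-22))*0 = ((√(-18) - 8)*(-1/22))*0 = ((3*I*√2 - 8)*(-1/22))*0 = ((-8 + 3*I*√2)*(-1/22))*0 = (4/11 - 3*I*√2/22)*0 = 0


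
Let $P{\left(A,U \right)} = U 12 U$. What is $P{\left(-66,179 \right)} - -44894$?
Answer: $429386$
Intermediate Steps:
$P{\left(A,U \right)} = 12 U^{2}$
$P{\left(-66,179 \right)} - -44894 = 12 \cdot 179^{2} - -44894 = 12 \cdot 32041 + 44894 = 384492 + 44894 = 429386$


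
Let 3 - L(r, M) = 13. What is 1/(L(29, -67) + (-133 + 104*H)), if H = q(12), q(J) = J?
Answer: 1/1105 ≈ 0.00090498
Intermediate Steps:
L(r, M) = -10 (L(r, M) = 3 - 1*13 = 3 - 13 = -10)
H = 12
1/(L(29, -67) + (-133 + 104*H)) = 1/(-10 + (-133 + 104*12)) = 1/(-10 + (-133 + 1248)) = 1/(-10 + 1115) = 1/1105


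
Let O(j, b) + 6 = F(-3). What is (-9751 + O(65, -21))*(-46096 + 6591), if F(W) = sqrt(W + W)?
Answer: 385450285 - 39505*I*sqrt(6) ≈ 3.8545e+8 - 96767.0*I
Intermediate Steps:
F(W) = sqrt(2)*sqrt(W) (F(W) = sqrt(2*W) = sqrt(2)*sqrt(W))
O(j, b) = -6 + I*sqrt(6) (O(j, b) = -6 + sqrt(2)*sqrt(-3) = -6 + sqrt(2)*(I*sqrt(3)) = -6 + I*sqrt(6))
(-9751 + O(65, -21))*(-46096 + 6591) = (-9751 + (-6 + I*sqrt(6)))*(-46096 + 6591) = (-9757 + I*sqrt(6))*(-39505) = 385450285 - 39505*I*sqrt(6)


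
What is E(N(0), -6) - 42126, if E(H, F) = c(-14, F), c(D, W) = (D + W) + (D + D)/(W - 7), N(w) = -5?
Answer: -547870/13 ≈ -42144.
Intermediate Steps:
c(D, W) = D + W + 2*D/(-7 + W) (c(D, W) = (D + W) + (2*D)/(-7 + W) = (D + W) + 2*D/(-7 + W) = D + W + 2*D/(-7 + W))
E(H, F) = (70 + F**2 - 21*F)/(-7 + F) (E(H, F) = (F**2 - 7*F - 5*(-14) - 14*F)/(-7 + F) = (F**2 - 7*F + 70 - 14*F)/(-7 + F) = (70 + F**2 - 21*F)/(-7 + F))
E(N(0), -6) - 42126 = (70 + (-6)**2 - 21*(-6))/(-7 - 6) - 42126 = (70 + 36 + 126)/(-13) - 42126 = -1/13*232 - 42126 = -232/13 - 42126 = -547870/13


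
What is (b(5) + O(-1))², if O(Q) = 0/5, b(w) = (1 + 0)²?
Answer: 1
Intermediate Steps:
b(w) = 1 (b(w) = 1² = 1)
O(Q) = 0 (O(Q) = 0*(⅕) = 0)
(b(5) + O(-1))² = (1 + 0)² = 1² = 1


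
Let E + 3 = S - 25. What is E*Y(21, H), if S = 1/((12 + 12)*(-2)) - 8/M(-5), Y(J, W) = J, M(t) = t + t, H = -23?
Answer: -45731/80 ≈ -571.64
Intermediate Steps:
M(t) = 2*t
S = 187/240 (S = 1/((12 + 12)*(-2)) - 8/(2*(-5)) = -½/24 - 8/(-10) = (1/24)*(-½) - 8*(-⅒) = -1/48 + ⅘ = 187/240 ≈ 0.77917)
E = -6533/240 (E = -3 + (187/240 - 25) = -3 - 5813/240 = -6533/240 ≈ -27.221)
E*Y(21, H) = -6533/240*21 = -45731/80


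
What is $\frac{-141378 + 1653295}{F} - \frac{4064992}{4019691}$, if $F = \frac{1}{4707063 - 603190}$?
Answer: $\frac{24941038468206201839}{4019691} \approx 6.2047 \cdot 10^{12}$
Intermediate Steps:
$F = \frac{1}{4103873} \approx 2.4367 \cdot 10^{-7}$
$\frac{-141378 + 1653295}{F} - \frac{4064992}{4019691} = \left(-141378 + 1653295\right) \frac{1}{\frac{1}{4103873}} - \frac{4064992}{4019691} = 1511917 \cdot 4103873 - \frac{4064992}{4019691} = 6204715354541 - \frac{4064992}{4019691} = \frac{24941038468206201839}{4019691}$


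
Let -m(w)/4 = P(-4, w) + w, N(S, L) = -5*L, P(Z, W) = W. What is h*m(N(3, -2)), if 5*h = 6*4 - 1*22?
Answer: -32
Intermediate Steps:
m(w) = -8*w (m(w) = -4*(w + w) = -8*w)
h = ⅖ (h = (6*4 - 1*22)/5 = (24 - 22)/5 = (⅕)*2 = ⅖ ≈ 0.40000)
h*m(N(3, -2)) = 2*(-(-40)*(-2))/5 = 2*(-8*10)/5 = (⅖)*(-80) = -32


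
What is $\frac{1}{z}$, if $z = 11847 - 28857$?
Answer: $- \frac{1}{17010} \approx -5.8789 \cdot 10^{-5}$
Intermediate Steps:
$z = -17010$ ($z = 11847 - 28857 = -17010$)
$\frac{1}{z} = \frac{1}{-17010} = - \frac{1}{17010}$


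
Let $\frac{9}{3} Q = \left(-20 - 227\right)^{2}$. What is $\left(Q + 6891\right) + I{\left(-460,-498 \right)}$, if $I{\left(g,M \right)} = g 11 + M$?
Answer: $\frac{65008}{3} \approx 21669.0$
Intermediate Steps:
$Q = \frac{61009}{3}$ ($Q = \frac{\left(-20 - 227\right)^{2}}{3} = \frac{\left(-247\right)^{2}}{3} = \frac{1}{3} \cdot 61009 = \frac{61009}{3} \approx 20336.0$)
$I{\left(g,M \right)} = M + 11 g$ ($I{\left(g,M \right)} = 11 g + M = M + 11 g$)
$\left(Q + 6891\right) + I{\left(-460,-498 \right)} = \left(\frac{61009}{3} + 6891\right) + \left(-498 + 11 \left(-460\right)\right) = \frac{81682}{3} - 5558 = \frac{65008}{3}$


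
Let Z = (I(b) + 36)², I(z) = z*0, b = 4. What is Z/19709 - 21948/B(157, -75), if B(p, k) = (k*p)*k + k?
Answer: 118643278/2900672075 ≈ 0.040902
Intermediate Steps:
I(z) = 0
B(p, k) = k + p*k² (B(p, k) = p*k² + k = k + p*k²)
Z = 1296 (Z = (0 + 36)² = 36² = 1296)
Z/19709 - 21948/B(157, -75) = 1296/19709 - 21948*(-1/(75*(1 - 75*157))) = 1296*(1/19709) - 21948*(-1/(75*(1 - 11775))) = 1296/19709 - 21948/((-75*(-11774))) = 1296/19709 - 21948/883050 = 1296/19709 - 21948*1/883050 = 1296/19709 - 3658/147175 = 118643278/2900672075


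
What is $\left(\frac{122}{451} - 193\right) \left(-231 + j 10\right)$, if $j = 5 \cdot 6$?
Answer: $- \frac{5997549}{451} \approx -13298.0$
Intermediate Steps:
$j = 30$
$\left(\frac{122}{451} - 193\right) \left(-231 + j 10\right) = \left(\frac{122}{451} - 193\right) \left(-231 + 30 \cdot 10\right) = \left(122 \cdot \frac{1}{451} - 193\right) \left(-231 + 300\right) = \left(\frac{122}{451} - 193\right) 69 = \left(- \frac{86921}{451}\right) 69 = - \frac{5997549}{451}$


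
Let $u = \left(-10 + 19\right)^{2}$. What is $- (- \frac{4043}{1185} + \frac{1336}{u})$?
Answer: $- \frac{418559}{31995} \approx -13.082$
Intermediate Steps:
$u = 81$ ($u = 9^{2} = 81$)
$- (- \frac{4043}{1185} + \frac{1336}{u}) = - (- \frac{4043}{1185} + \frac{1336}{81}) = \left(-1\right) \frac{418559}{31995} = - \frac{418559}{31995}$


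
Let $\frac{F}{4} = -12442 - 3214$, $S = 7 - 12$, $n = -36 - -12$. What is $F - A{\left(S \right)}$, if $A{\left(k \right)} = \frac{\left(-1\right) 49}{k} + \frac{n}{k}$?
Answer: $- \frac{313193}{5} \approx -62639.0$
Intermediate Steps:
$n = -24$ ($n = -36 + 12 = -24$)
$S = -5$ ($S = 7 - 12 = -5$)
$A{\left(k \right)} = - \frac{73}{k}$ ($A{\left(k \right)} = \frac{\left(-1\right) 49}{k} - \frac{24}{k} = - \frac{49}{k} - \frac{24}{k} = - \frac{73}{k}$)
$F = -62624$ ($F = 4 \left(-12442 - 3214\right) = 4 \left(-15656\right) = -62624$)
$F - A{\left(S \right)} = -62624 - - \frac{73}{-5} = -62624 - \left(-73\right) \left(- \frac{1}{5}\right) = -62624 - \frac{73}{5} = - \frac{313193}{5}$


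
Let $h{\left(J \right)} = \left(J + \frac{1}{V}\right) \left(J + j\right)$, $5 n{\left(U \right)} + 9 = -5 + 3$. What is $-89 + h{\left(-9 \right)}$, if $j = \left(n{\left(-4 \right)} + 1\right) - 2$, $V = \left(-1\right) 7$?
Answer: $\frac{789}{35} \approx 22.543$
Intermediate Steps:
$n{\left(U \right)} = - \frac{11}{5}$ ($n{\left(U \right)} = - \frac{9}{5} + \frac{-5 + 3}{5} = - \frac{9}{5} + \frac{1}{5} \left(-2\right) = - \frac{9}{5} - \frac{2}{5} = - \frac{11}{5}$)
$V = -7$
$j = - \frac{16}{5}$ ($j = \left(- \frac{11}{5} + 1\right) - 2 = - \frac{6}{5} - 2 = - \frac{16}{5} \approx -3.2$)
$h{\left(J \right)} = \left(- \frac{16}{5} + J\right) \left(- \frac{1}{7} + J\right)$ ($h{\left(J \right)} = \left(J + \frac{1}{-7}\right) \left(J - \frac{16}{5}\right) = \left(J - \frac{1}{7}\right) \left(- \frac{16}{5} + J\right) = \left(- \frac{1}{7} + J\right) \left(- \frac{16}{5} + J\right) = \left(- \frac{16}{5} + J\right) \left(- \frac{1}{7} + J\right)$)
$-89 + h{\left(-9 \right)} = -89 + \left(\frac{16}{35} + \left(-9\right)^{2} - - \frac{1053}{35}\right) = -89 + \left(\frac{16}{35} + 81 + \frac{1053}{35}\right) = -89 + \frac{3904}{35} = \frac{789}{35}$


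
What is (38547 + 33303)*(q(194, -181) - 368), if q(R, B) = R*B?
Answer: -2549381700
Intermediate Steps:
q(R, B) = B*R
(38547 + 33303)*(q(194, -181) - 368) = (38547 + 33303)*(-181*194 - 368) = 71850*(-35114 - 368) = 71850*(-35482) = -2549381700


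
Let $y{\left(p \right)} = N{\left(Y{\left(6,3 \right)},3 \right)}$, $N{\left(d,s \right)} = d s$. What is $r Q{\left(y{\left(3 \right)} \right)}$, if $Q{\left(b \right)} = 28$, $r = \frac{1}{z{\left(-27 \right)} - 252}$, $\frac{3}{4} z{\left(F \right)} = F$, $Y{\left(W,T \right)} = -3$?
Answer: $- \frac{7}{72} \approx -0.097222$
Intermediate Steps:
$y{\left(p \right)} = -9$ ($y{\left(p \right)} = \left(-3\right) 3 = -9$)
$z{\left(F \right)} = \frac{4 F}{3}$
$r = - \frac{1}{288}$ ($r = \frac{1}{\frac{4}{3} \left(-27\right) - 252} = \frac{1}{-36 - 252} = \frac{1}{-288} = - \frac{1}{288} \approx -0.0034722$)
$r Q{\left(y{\left(3 \right)} \right)} = \left(- \frac{1}{288}\right) 28 = - \frac{7}{72}$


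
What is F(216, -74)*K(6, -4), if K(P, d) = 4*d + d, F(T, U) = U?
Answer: 1480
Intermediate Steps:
K(P, d) = 5*d
F(216, -74)*K(6, -4) = -370*(-4) = -74*(-20) = 1480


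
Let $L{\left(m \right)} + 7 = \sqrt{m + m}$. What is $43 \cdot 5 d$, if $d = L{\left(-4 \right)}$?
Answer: $-1505 + 430 i \sqrt{2} \approx -1505.0 + 608.11 i$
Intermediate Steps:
$L{\left(m \right)} = -7 + \sqrt{2} \sqrt{m}$ ($L{\left(m \right)} = -7 + \sqrt{m + m} = -7 + \sqrt{2 m} = -7 + \sqrt{2} \sqrt{m}$)
$d = -7 + 2 i \sqrt{2}$ ($d = -7 + \sqrt{2} \sqrt{-4} = -7 + \sqrt{2} \cdot 2 i = -7 + 2 i \sqrt{2} \approx -7.0 + 2.8284 i$)
$43 \cdot 5 d = 43 \cdot 5 \left(-7 + 2 i \sqrt{2}\right) = 215 \left(-7 + 2 i \sqrt{2}\right) = -1505 + 430 i \sqrt{2}$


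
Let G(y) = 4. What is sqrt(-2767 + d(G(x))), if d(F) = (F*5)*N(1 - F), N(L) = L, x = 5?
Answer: I*sqrt(2827) ≈ 53.17*I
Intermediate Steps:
d(F) = 5*F*(1 - F) (d(F) = (F*5)*(1 - F) = (5*F)*(1 - F) = 5*F*(1 - F))
sqrt(-2767 + d(G(x))) = sqrt(-2767 + 5*4*(1 - 1*4)) = sqrt(-2767 + 5*4*(1 - 4)) = sqrt(-2767 + 5*4*(-3)) = sqrt(-2767 - 60) = sqrt(-2827) = I*sqrt(2827)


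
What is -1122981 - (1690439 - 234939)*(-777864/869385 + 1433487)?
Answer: -120927984607650479/57959 ≈ -2.0864e+12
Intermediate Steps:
-1122981 - (1690439 - 234939)*(-777864/869385 + 1433487) = -1122981 - 1455500*(-777864*1/869385 + 1433487) = -1122981 - 1455500*(-259288/289795 + 1433487) = -1122981 - 1455500*415417105877/289795 = -1122981 - 1*120927919520794700/57959 = -1122981 - 120927919520794700/57959 = -120927984607650479/57959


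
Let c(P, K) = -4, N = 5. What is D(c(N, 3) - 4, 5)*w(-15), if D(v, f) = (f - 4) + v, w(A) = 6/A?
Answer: 14/5 ≈ 2.8000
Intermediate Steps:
D(v, f) = -4 + f + v (D(v, f) = (-4 + f) + v = -4 + f + v)
D(c(N, 3) - 4, 5)*w(-15) = (-4 + 5 + (-4 - 4))*(6/(-15)) = (-4 + 5 - 8)*(6*(-1/15)) = -7*(-⅖) = 14/5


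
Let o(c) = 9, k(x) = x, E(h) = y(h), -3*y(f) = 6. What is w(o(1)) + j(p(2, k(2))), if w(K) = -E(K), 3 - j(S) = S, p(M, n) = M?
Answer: 3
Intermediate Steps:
y(f) = -2 (y(f) = -⅓*6 = -2)
E(h) = -2
j(S) = 3 - S
w(K) = 2 (w(K) = -1*(-2) = 2)
w(o(1)) + j(p(2, k(2))) = 2 + (3 - 1*2) = 2 + (3 - 2) = 2 + 1 = 3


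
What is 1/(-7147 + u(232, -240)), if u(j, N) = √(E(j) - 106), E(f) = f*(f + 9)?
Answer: -7147/51023803 - √55806/51023803 ≈ -0.00014470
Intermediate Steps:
E(f) = f*(9 + f)
u(j, N) = √(-106 + j*(9 + j)) (u(j, N) = √(j*(9 + j) - 106) = √(-106 + j*(9 + j)))
1/(-7147 + u(232, -240)) = 1/(-7147 + √(-106 + 232*(9 + 232))) = 1/(-7147 + √(-106 + 232*241)) = 1/(-7147 + √(-106 + 55912)) = 1/(-7147 + √55806)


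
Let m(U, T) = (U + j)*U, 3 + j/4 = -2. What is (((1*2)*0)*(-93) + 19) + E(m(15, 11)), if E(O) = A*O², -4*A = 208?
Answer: -292481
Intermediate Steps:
j = -20 (j = -12 + 4*(-2) = -12 - 8 = -20)
m(U, T) = U*(-20 + U) (m(U, T) = (U - 20)*U = (-20 + U)*U = U*(-20 + U))
A = -52 (A = -¼*208 = -52)
E(O) = -52*O²
(((1*2)*0)*(-93) + 19) + E(m(15, 11)) = (((1*2)*0)*(-93) + 19) - 52*225*(-20 + 15)² = ((2*0)*(-93) + 19) - 52*(15*(-5))² = (0*(-93) + 19) - 52*(-75)² = (0 + 19) - 52*5625 = 19 - 292500 = -292481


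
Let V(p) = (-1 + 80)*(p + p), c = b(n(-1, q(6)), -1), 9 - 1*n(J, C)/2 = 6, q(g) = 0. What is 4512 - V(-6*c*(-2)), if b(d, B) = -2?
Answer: 8304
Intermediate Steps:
n(J, C) = 6 (n(J, C) = 18 - 2*6 = 18 - 12 = 6)
c = -2
V(p) = 158*p (V(p) = 79*(2*p) = 158*p)
4512 - V(-6*c*(-2)) = 4512 - 158*-6*(-2)*(-2) = 4512 - 158*12*(-2) = 4512 - 158*(-24) = 4512 - 1*(-3792) = 4512 + 3792 = 8304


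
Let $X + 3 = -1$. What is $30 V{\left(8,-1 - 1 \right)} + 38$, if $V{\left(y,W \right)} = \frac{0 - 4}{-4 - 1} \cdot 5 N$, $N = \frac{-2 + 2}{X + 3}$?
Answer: $38$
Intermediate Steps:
$X = -4$ ($X = -3 - 1 = -4$)
$N = 0$ ($N = \frac{-2 + 2}{-4 + 3} = \frac{0}{-1} = 0 \left(-1\right) = 0$)
$V{\left(y,W \right)} = 0$ ($V{\left(y,W \right)} = \frac{0 - 4}{-4 - 1} \cdot 5 \cdot 0 = - \frac{4}{-5} \cdot 5 \cdot 0 = \left(-4\right) \left(- \frac{1}{5}\right) 5 \cdot 0 = \frac{4}{5} \cdot 5 \cdot 0 = 4 \cdot 0 = 0$)
$30 V{\left(8,-1 - 1 \right)} + 38 = 30 \cdot 0 + 38 = 0 + 38 = 38$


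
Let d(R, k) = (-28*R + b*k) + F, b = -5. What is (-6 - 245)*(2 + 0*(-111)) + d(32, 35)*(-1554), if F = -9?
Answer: 1677818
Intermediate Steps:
d(R, k) = -9 - 28*R - 5*k (d(R, k) = (-28*R - 5*k) - 9 = -9 - 28*R - 5*k)
(-6 - 245)*(2 + 0*(-111)) + d(32, 35)*(-1554) = (-6 - 245)*(2 + 0*(-111)) + (-9 - 28*32 - 5*35)*(-1554) = -251*(2 + 0) + (-9 - 896 - 175)*(-1554) = -251*2 - 1080*(-1554) = -502 + 1678320 = 1677818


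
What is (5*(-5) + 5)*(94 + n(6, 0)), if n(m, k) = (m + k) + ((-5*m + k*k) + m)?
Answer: -1520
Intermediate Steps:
n(m, k) = k + k² - 3*m (n(m, k) = (k + m) + ((-5*m + k²) + m) = (k + m) + ((k² - 5*m) + m) = (k + m) + (k² - 4*m) = k + k² - 3*m)
(5*(-5) + 5)*(94 + n(6, 0)) = (5*(-5) + 5)*(94 + (0 + 0² - 3*6)) = (-25 + 5)*(94 + (0 + 0 - 18)) = -20*(94 - 18) = -20*76 = -1520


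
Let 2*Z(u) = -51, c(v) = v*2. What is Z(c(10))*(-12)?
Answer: 306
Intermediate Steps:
c(v) = 2*v
Z(u) = -51/2 (Z(u) = (½)*(-51) = -51/2)
Z(c(10))*(-12) = -51/2*(-12) = 306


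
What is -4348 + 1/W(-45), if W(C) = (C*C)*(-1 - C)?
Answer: -387406799/89100 ≈ -4348.0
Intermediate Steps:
W(C) = C²*(-1 - C)
-4348 + 1/W(-45) = -4348 + 1/((-45)²*(-1 - 1*(-45))) = -4348 + 1/(2025*(-1 + 45)) = -4348 + 1/(2025*44) = -4348 + 1/89100 = -387406799/89100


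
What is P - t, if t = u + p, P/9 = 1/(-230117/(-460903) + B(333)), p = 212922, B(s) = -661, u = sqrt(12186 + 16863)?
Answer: -64819160018379/304426766 - sqrt(29049) ≈ -2.1309e+5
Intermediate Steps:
u = sqrt(29049) ≈ 170.44
P = -4148127/304426766 (P = 9/(-230117/(-460903) - 661) = 9/(-230117*(-1/460903) - 661) = 9/(230117/460903 - 661) = 9/(-304426766/460903) = 9*(-460903/304426766) = -4148127/304426766 ≈ -0.013626)
t = 212922 + sqrt(29049) (t = sqrt(29049) + 212922 = 212922 + sqrt(29049) ≈ 2.1309e+5)
P - t = -4148127/304426766 - (212922 + sqrt(29049)) = -4148127/304426766 + (-212922 - sqrt(29049)) = -64819160018379/304426766 - sqrt(29049)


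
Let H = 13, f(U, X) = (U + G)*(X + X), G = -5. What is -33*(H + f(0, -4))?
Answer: -1749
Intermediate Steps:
f(U, X) = 2*X*(-5 + U) (f(U, X) = (U - 5)*(X + X) = (-5 + U)*(2*X) = 2*X*(-5 + U))
-33*(H + f(0, -4)) = -33*(13 + 2*(-4)*(-5 + 0)) = -33*(13 + 2*(-4)*(-5)) = -33*(13 + 40) = -33*53 = -1749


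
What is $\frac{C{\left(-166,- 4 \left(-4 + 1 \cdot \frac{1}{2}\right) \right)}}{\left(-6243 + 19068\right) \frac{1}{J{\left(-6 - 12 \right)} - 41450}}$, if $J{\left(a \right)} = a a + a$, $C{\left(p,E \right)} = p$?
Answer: $\frac{6829904}{12825} \approx 532.55$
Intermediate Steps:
$J{\left(a \right)} = a + a^{2}$ ($J{\left(a \right)} = a^{2} + a = a + a^{2}$)
$\frac{C{\left(-166,- 4 \left(-4 + 1 \cdot \frac{1}{2}\right) \right)}}{\left(-6243 + 19068\right) \frac{1}{J{\left(-6 - 12 \right)} - 41450}} = - \frac{166}{\left(-6243 + 19068\right) \frac{1}{\left(-6 - 12\right) \left(1 - 18\right) - 41450}} = - \frac{166}{12825 \frac{1}{\left(-6 - 12\right) \left(1 - 18\right) - 41450}} = - \frac{166}{12825 \frac{1}{- 18 \left(1 - 18\right) - 41450}} = - \frac{166}{12825 \frac{1}{\left(-18\right) \left(-17\right) - 41450}} = - \frac{166}{12825 \frac{1}{306 - 41450}} = - \frac{166}{12825 \frac{1}{-41144}} = - \frac{166}{12825 \left(- \frac{1}{41144}\right)} = - \frac{166}{- \frac{12825}{41144}} = \left(-166\right) \left(- \frac{41144}{12825}\right) = \frac{6829904}{12825}$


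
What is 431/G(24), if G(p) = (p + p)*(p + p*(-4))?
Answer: -431/3456 ≈ -0.12471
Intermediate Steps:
G(p) = -6*p² (G(p) = (2*p)*(p - 4*p) = (2*p)*(-3*p) = -6*p²)
431/G(24) = 431/((-6*24²)) = 431/((-6*576)) = 431/(-3456) = 431*(-1/3456) = -431/3456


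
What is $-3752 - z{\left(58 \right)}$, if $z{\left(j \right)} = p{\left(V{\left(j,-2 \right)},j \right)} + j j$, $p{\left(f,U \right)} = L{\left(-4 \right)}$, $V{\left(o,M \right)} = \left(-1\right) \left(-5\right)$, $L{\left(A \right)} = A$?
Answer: $-7112$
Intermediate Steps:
$V{\left(o,M \right)} = 5$
$p{\left(f,U \right)} = -4$
$z{\left(j \right)} = -4 + j^{2}$ ($z{\left(j \right)} = -4 + j j = -4 + j^{2}$)
$-3752 - z{\left(58 \right)} = -3752 - \left(-4 + 58^{2}\right) = -3752 - \left(-4 + 3364\right) = -3752 - 3360 = -7112$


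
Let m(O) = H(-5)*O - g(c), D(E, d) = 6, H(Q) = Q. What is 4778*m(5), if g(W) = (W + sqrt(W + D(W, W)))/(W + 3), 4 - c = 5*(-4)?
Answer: -1113274/9 - 4778*sqrt(30)/27 ≈ -1.2467e+5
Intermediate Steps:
c = 24 (c = 4 - 5*(-4) = 4 - 1*(-20) = 4 + 20 = 24)
g(W) = (W + sqrt(6 + W))/(3 + W) (g(W) = (W + sqrt(W + 6))/(W + 3) = (W + sqrt(6 + W))/(3 + W))
m(O) = -8/9 - 5*O - sqrt(30)/27 (m(O) = -5*O - (24 + sqrt(6 + 24))/(3 + 24) = -5*O - (24 + sqrt(30))/27 = -5*O - (8/9 + sqrt(30)/27) = -5*O + (-8/9 - sqrt(30)/27) = -8/9 - 5*O - sqrt(30)/27)
4778*m(5) = 4778*(-8/9 - 5*5 - sqrt(30)/27) = 4778*(-8/9 - 25 - sqrt(30)/27) = 4778*(-233/9 - sqrt(30)/27) = -1113274/9 - 4778*sqrt(30)/27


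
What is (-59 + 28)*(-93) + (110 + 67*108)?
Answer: 10229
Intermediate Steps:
(-59 + 28)*(-93) + (110 + 67*108) = -31*(-93) + (110 + 7236) = 2883 + 7346 = 10229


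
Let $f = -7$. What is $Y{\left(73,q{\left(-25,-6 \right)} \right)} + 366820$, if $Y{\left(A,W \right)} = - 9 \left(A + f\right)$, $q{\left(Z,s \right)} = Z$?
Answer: $366226$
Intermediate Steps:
$Y{\left(A,W \right)} = 63 - 9 A$ ($Y{\left(A,W \right)} = - 9 \left(A - 7\right) = - 9 \left(-7 + A\right) = 63 - 9 A$)
$Y{\left(73,q{\left(-25,-6 \right)} \right)} + 366820 = \left(63 - 657\right) + 366820 = -594 + 366820 = 366226$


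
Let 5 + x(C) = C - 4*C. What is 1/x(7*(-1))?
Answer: 1/16 ≈ 0.062500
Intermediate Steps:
x(C) = -5 - 3*C (x(C) = -5 + (C - 4*C) = -5 - 3*C)
1/x(7*(-1)) = 1/(-5 - 21*(-1)) = 1/(-5 - 3*(-7)) = 1/(-5 + 21) = 1/16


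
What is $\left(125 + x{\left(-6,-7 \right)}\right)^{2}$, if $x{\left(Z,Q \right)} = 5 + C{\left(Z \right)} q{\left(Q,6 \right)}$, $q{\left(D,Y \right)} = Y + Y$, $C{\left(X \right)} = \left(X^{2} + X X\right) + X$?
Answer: $850084$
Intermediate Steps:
$C{\left(X \right)} = X + 2 X^{2}$ ($C{\left(X \right)} = \left(X^{2} + X^{2}\right) + X = 2 X^{2} + X = X + 2 X^{2}$)
$q{\left(D,Y \right)} = 2 Y$
$x{\left(Z,Q \right)} = 5 + 12 Z \left(1 + 2 Z\right)$ ($x{\left(Z,Q \right)} = 5 + Z \left(1 + 2 Z\right) 2 \cdot 6 = 5 + Z \left(1 + 2 Z\right) 12 = 5 + 12 Z \left(1 + 2 Z\right)$)
$\left(125 + x{\left(-6,-7 \right)}\right)^{2} = \left(125 + \left(5 + 12 \left(-6\right) \left(1 + 2 \left(-6\right)\right)\right)\right)^{2} = \left(125 + \left(5 + 12 \left(-6\right) \left(1 - 12\right)\right)\right)^{2} = \left(125 + \left(5 + 12 \left(-6\right) \left(-11\right)\right)\right)^{2} = \left(125 + \left(5 + 792\right)\right)^{2} = \left(125 + 797\right)^{2} = 922^{2} = 850084$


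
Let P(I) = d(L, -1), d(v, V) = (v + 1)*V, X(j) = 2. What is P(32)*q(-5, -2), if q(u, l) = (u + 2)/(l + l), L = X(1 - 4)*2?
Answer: -15/4 ≈ -3.7500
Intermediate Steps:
L = 4 (L = 2*2 = 4)
q(u, l) = (2 + u)/(2*l) (q(u, l) = (2 + u)/((2*l)) = (2 + u)*(1/(2*l)) = (2 + u)/(2*l))
d(v, V) = V*(1 + v) (d(v, V) = (1 + v)*V = V*(1 + v))
P(I) = -5 (P(I) = -(1 + 4) = -1*5 = -5)
P(32)*q(-5, -2) = -5*(2 - 5)/(2*(-2)) = -5*(-1)*(-3)/(2*2) = -5*¾ = -15/4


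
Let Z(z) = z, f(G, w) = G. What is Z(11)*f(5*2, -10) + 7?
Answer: 117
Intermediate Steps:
Z(11)*f(5*2, -10) + 7 = 11*(5*2) + 7 = 11*10 + 7 = 110 + 7 = 117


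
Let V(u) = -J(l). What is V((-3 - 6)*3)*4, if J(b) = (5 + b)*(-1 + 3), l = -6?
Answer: 8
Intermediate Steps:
J(b) = 10 + 2*b (J(b) = (5 + b)*2 = 10 + 2*b)
V(u) = 2 (V(u) = -(10 + 2*(-6)) = -(10 - 12) = -1*(-2) = 2)
V((-3 - 6)*3)*4 = 2*4 = 8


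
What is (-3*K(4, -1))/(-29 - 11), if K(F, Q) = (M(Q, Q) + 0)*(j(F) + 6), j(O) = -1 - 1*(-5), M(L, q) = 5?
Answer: 15/4 ≈ 3.7500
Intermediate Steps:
j(O) = 4 (j(O) = -1 + 5 = 4)
K(F, Q) = 50 (K(F, Q) = (5 + 0)*(4 + 6) = 5*10 = 50)
(-3*K(4, -1))/(-29 - 11) = (-3*50)/(-29 - 11) = -150/(-40) = -150*(-1/40) = 15/4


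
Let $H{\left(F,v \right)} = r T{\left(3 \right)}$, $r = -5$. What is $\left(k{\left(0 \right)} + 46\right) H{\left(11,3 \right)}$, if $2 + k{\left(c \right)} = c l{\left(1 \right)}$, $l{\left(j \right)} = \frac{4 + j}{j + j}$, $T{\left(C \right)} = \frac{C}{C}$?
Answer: $-220$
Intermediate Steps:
$T{\left(C \right)} = 1$
$l{\left(j \right)} = \frac{4 + j}{2 j}$
$k{\left(c \right)} = -2 + \frac{5 c}{2}$ ($k{\left(c \right)} = -2 + c \frac{4 + 1}{2 \cdot 1} = -2 + c \frac{1}{2} \cdot 1 \cdot 5 = -2 + c \frac{5}{2} = -2 + \frac{5 c}{2}$)
$H{\left(F,v \right)} = -5$ ($H{\left(F,v \right)} = \left(-5\right) 1 = -5$)
$\left(k{\left(0 \right)} + 46\right) H{\left(11,3 \right)} = \left(\left(-2 + \frac{5}{2} \cdot 0\right) + 46\right) \left(-5\right) = \left(\left(-2 + 0\right) + 46\right) \left(-5\right) = \left(-2 + 46\right) \left(-5\right) = 44 \left(-5\right) = -220$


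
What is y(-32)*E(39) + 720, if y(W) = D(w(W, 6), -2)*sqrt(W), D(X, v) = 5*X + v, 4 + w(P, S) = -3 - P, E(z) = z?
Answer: 720 + 19188*I*sqrt(2) ≈ 720.0 + 27136.0*I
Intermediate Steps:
w(P, S) = -7 - P (w(P, S) = -4 + (-3 - P) = -7 - P)
D(X, v) = v + 5*X
y(W) = sqrt(W)*(-37 - 5*W) (y(W) = (-2 + 5*(-7 - W))*sqrt(W) = (-2 + (-35 - 5*W))*sqrt(W) = (-37 - 5*W)*sqrt(W) = sqrt(W)*(-37 - 5*W))
y(-32)*E(39) + 720 = (sqrt(-32)*(-37 - 5*(-32)))*39 + 720 = ((4*I*sqrt(2))*(-37 + 160))*39 + 720 = ((4*I*sqrt(2))*123)*39 + 720 = (492*I*sqrt(2))*39 + 720 = 19188*I*sqrt(2) + 720 = 720 + 19188*I*sqrt(2)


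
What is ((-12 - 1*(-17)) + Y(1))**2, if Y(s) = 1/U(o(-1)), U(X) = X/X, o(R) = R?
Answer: 36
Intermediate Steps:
U(X) = 1
Y(s) = 1 (Y(s) = 1/1 = 1)
((-12 - 1*(-17)) + Y(1))**2 = ((-12 - 1*(-17)) + 1)**2 = ((-12 + 17) + 1)**2 = (5 + 1)**2 = 6**2 = 36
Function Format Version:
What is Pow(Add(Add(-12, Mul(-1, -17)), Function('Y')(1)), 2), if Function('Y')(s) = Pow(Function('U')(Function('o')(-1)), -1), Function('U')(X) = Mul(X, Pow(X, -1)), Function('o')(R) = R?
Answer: 36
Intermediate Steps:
Function('U')(X) = 1
Function('Y')(s) = 1 (Function('Y')(s) = Pow(1, -1) = 1)
Pow(Add(Add(-12, Mul(-1, -17)), Function('Y')(1)), 2) = Pow(Add(Add(-12, Mul(-1, -17)), 1), 2) = Pow(Add(Add(-12, 17), 1), 2) = Pow(Add(5, 1), 2) = Pow(6, 2) = 36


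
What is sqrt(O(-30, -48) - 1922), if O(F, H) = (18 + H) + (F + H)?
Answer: I*sqrt(2030) ≈ 45.056*I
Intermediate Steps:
O(F, H) = 18 + F + 2*H
sqrt(O(-30, -48) - 1922) = sqrt((18 - 30 + 2*(-48)) - 1922) = sqrt((18 - 30 - 96) - 1922) = sqrt(-108 - 1922) = sqrt(-2030) = I*sqrt(2030)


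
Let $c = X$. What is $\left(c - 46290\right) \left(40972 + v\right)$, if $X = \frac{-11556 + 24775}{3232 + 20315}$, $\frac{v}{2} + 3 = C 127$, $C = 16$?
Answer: $- \frac{16360560939110}{7849} \approx -2.0844 \cdot 10^{9}$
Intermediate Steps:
$v = 4058$ ($v = -6 + 2 \cdot 16 \cdot 127 = -6 + 2 \cdot 2032 = -6 + 4064 = 4058$)
$X = \frac{13219}{23547} \approx 0.56139$
$c = \frac{13219}{23547} \approx 0.56139$
$\left(c - 46290\right) \left(40972 + v\right) = \left(\frac{13219}{23547} - 46290\right) \left(40972 + 4058\right) = \left(- \frac{1089977411}{23547}\right) 45030 = - \frac{16360560939110}{7849}$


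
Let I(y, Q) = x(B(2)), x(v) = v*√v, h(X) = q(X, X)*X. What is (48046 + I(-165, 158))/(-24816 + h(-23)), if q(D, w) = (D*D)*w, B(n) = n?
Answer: 48046/255025 + 2*√2/255025 ≈ 0.18841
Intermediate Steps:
q(D, w) = w*D² (q(D, w) = D²*w = w*D²)
h(X) = X⁴ (h(X) = (X*X²)*X = X³*X = X⁴)
x(v) = v^(3/2)
I(y, Q) = 2*√2 (I(y, Q) = 2^(3/2) = 2*√2)
(48046 + I(-165, 158))/(-24816 + h(-23)) = (48046 + 2*√2)/(-24816 + (-23)⁴) = (48046 + 2*√2)/(-24816 + 279841) = (48046 + 2*√2)/255025 = (48046 + 2*√2)*(1/255025) = 48046/255025 + 2*√2/255025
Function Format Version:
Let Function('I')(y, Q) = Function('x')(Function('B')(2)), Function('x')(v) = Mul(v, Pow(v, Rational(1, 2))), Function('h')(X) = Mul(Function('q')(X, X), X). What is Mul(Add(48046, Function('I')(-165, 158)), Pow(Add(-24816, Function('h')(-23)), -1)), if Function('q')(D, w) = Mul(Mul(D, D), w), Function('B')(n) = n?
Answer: Add(Rational(48046, 255025), Mul(Rational(2, 255025), Pow(2, Rational(1, 2)))) ≈ 0.18841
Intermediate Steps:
Function('q')(D, w) = Mul(w, Pow(D, 2)) (Function('q')(D, w) = Mul(Pow(D, 2), w) = Mul(w, Pow(D, 2)))
Function('h')(X) = Pow(X, 4) (Function('h')(X) = Mul(Mul(X, Pow(X, 2)), X) = Mul(Pow(X, 3), X) = Pow(X, 4))
Function('x')(v) = Pow(v, Rational(3, 2))
Function('I')(y, Q) = Mul(2, Pow(2, Rational(1, 2))) (Function('I')(y, Q) = Pow(2, Rational(3, 2)) = Mul(2, Pow(2, Rational(1, 2))))
Mul(Add(48046, Function('I')(-165, 158)), Pow(Add(-24816, Function('h')(-23)), -1)) = Mul(Add(48046, Mul(2, Pow(2, Rational(1, 2)))), Pow(Add(-24816, Pow(-23, 4)), -1)) = Mul(Add(48046, Mul(2, Pow(2, Rational(1, 2)))), Pow(Add(-24816, 279841), -1)) = Mul(Add(48046, Mul(2, Pow(2, Rational(1, 2)))), Pow(255025, -1)) = Mul(Add(48046, Mul(2, Pow(2, Rational(1, 2)))), Rational(1, 255025)) = Add(Rational(48046, 255025), Mul(Rational(2, 255025), Pow(2, Rational(1, 2))))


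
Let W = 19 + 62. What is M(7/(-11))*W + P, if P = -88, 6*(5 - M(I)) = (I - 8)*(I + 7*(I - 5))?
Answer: -1054451/242 ≈ -4357.2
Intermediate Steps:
M(I) = 5 - (-35 + 8*I)*(-8 + I)/6 (M(I) = 5 - (I - 8)*(I + 7*(I - 5))/6 = 5 - (-8 + I)*(I + 7*(-5 + I))/6 = 5 - (-8 + I)*(I + (-35 + 7*I))/6 = 5 - (-8 + I)*(-35 + 8*I)/6 = 5 - (-35 + 8*I)*(-8 + I)/6)
W = 81
M(7/(-11))*W + P = (-125/3 - 4*(7/(-11))²/3 + 33*(7/(-11))/2)*81 - 88 = (-125/3 - 4*(7*(-1/11))²/3 + 33*(7*(-1/11))/2)*81 - 88 = (-125/3 - 4*(-7/11)²/3 + (33/2)*(-7/11))*81 - 88 = (-125/3 - 4/3*49/121 - 21/2)*81 - 88 = (-125/3 - 196/363 - 21/2)*81 - 88 = -12755/242*81 - 88 = -1033155/242 - 88 = -1054451/242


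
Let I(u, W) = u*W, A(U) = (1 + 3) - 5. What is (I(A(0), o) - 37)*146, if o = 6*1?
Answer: -6278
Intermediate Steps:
A(U) = -1 (A(U) = 4 - 5 = -1)
o = 6
I(u, W) = W*u
(I(A(0), o) - 37)*146 = (6*(-1) - 37)*146 = (-6 - 37)*146 = -43*146 = -6278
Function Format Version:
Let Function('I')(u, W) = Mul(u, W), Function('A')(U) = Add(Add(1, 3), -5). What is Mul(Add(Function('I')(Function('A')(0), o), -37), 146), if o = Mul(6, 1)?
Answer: -6278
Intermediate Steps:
Function('A')(U) = -1 (Function('A')(U) = Add(4, -5) = -1)
o = 6
Function('I')(u, W) = Mul(W, u)
Mul(Add(Function('I')(Function('A')(0), o), -37), 146) = Mul(Add(Mul(6, -1), -37), 146) = Mul(Add(-6, -37), 146) = Mul(-43, 146) = -6278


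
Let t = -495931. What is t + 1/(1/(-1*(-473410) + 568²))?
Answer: 300103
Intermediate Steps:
t + 1/(1/(-1*(-473410) + 568²)) = -495931 + 1/(1/(-1*(-473410) + 568²)) = -495931 + 1/(1/(473410 + 322624)) = -495931 + 1/(1/796034) = -495931 + 796034 = 300103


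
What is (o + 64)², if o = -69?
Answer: 25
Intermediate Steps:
(o + 64)² = (-69 + 64)² = (-5)² = 25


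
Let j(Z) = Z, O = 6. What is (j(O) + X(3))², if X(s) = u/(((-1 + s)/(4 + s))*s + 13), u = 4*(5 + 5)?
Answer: 743044/9409 ≈ 78.972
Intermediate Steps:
u = 40 (u = 4*10 = 40)
X(s) = 40/(13 + s*(-1 + s)/(4 + s)) (X(s) = 40/(((-1 + s)/(4 + s))*s + 13) = 40/(s*(-1 + s)/(4 + s) + 13) = 40/(13 + s*(-1 + s)/(4 + s)))
(j(O) + X(3))² = (6 + 40*(4 + 3)/(52 + 3² + 12*3))² = (6 + 40*7/(52 + 9 + 36))² = (6 + 40*7/97)² = (6 + 40*(1/97)*7)² = (6 + 280/97)² = (862/97)² = 743044/9409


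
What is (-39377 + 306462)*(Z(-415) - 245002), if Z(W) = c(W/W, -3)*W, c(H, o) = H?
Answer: -65547199445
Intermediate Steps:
Z(W) = W (Z(W) = (W/W)*W = 1*W = W)
(-39377 + 306462)*(Z(-415) - 245002) = (-39377 + 306462)*(-415 - 245002) = 267085*(-245417) = -65547199445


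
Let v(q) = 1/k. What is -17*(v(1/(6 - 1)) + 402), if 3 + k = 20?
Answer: -6835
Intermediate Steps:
k = 17 (k = -3 + 20 = 17)
v(q) = 1/17
-17*(v(1/(6 - 1)) + 402) = -17*(1/17 + 402) = -17*6835/17 = -6835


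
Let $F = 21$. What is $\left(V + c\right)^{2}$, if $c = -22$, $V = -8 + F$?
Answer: $81$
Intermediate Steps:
$V = 13$ ($V = -8 + 21 = 13$)
$\left(V + c\right)^{2} = \left(13 - 22\right)^{2} = \left(-9\right)^{2} = 81$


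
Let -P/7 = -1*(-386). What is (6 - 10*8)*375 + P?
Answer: -30452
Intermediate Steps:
P = -2702 (P = -(-7)*(-386) = -7*386 = -2702)
(6 - 10*8)*375 + P = (6 - 10*8)*375 - 2702 = (6 - 80)*375 - 2702 = -74*375 - 2702 = -27750 - 2702 = -30452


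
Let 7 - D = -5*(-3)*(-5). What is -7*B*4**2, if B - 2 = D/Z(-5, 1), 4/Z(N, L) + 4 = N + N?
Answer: 31920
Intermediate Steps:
Z(N, L) = 4/(-4 + 2*N) (Z(N, L) = 4/(-4 + (N + N)) = 4/(-4 + 2*N))
D = 82 (D = 7 - (-5*(-3))*(-5) = 7 - 15*(-5) = 7 - 1*(-75) = 7 + 75 = 82)
B = -285 (B = 2 + 82/((2/(-2 - 5))) = 2 + 82/((2/(-7))) = 2 + 82/((2*(-1/7))) = 2 + 82/(-2/7) = 2 + 82*(-7/2) = 2 - 287 = -285)
-7*B*4**2 = -7*(-285)*4**2 = 1995*16 = 31920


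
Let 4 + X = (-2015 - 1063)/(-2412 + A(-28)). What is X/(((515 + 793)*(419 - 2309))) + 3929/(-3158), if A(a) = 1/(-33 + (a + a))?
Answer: -521267363005537/418977803577060 ≈ -1.2441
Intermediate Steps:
A(a) = 1/(-33 + 2*a)
X = -584734/214669 (X = -4 + (-2015 - 1063)/(-2412 + 1/(-33 + 2*(-28))) = -4 - 3078/(-2412 + 1/(-33 - 56)) = -4 - 3078/(-2412 + 1/(-89)) = -4 - 3078/(-2412 - 1/89) = -4 - 3078/(-214669/89) = -4 - 3078*(-89/214669) = -4 + 273942/214669 = -584734/214669 ≈ -2.7239)
X/(((515 + 793)*(419 - 2309))) + 3929/(-3158) = -584734*1/((419 - 2309)*(515 + 793))/214669 + 3929/(-3158) = -584734/(214669*(1308*(-1890))) + 3929*(-1/3158) = -584734/214669/(-2472120) - 3929/3158 = -584734/214669*(-1/2472120) - 3929/3158 = 292367/265343764140 - 3929/3158 = -521267363005537/418977803577060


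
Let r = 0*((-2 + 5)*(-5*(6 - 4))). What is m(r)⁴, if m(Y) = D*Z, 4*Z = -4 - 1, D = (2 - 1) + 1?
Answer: 625/16 ≈ 39.063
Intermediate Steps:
D = 2 (D = 1 + 1 = 2)
Z = -5/4 (Z = (-4 - 1)/4 = (¼)*(-5) = -5/4 ≈ -1.2500)
r = 0 (r = 0*(3*(-5*2)) = 0*(3*(-10)) = 0*(-30) = 0)
m(Y) = -5/2 (m(Y) = 2*(-5/4) = -5/2)
m(r)⁴ = (-5/2)⁴ = 625/16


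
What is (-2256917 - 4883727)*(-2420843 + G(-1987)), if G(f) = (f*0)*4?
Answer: 17286378042892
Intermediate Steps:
G(f) = 0 (G(f) = 0*4 = 0)
(-2256917 - 4883727)*(-2420843 + G(-1987)) = (-2256917 - 4883727)*(-2420843 + 0) = -7140644*(-2420843) = 17286378042892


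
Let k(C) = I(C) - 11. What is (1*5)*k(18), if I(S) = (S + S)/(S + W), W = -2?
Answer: -175/4 ≈ -43.750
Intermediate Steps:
I(S) = 2*S/(-2 + S) (I(S) = (S + S)/(S - 2) = (2*S)/(-2 + S) = 2*S/(-2 + S))
k(C) = -11 + 2*C/(-2 + C) (k(C) = 2*C/(-2 + C) - 11 = -11 + 2*C/(-2 + C))
(1*5)*k(18) = (1*5)*((22 - 9*18)/(-2 + 18)) = 5*((22 - 162)/16) = 5*((1/16)*(-140)) = 5*(-35/4) = -175/4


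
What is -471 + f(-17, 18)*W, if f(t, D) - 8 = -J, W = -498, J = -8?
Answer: -8439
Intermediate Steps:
f(t, D) = 16 (f(t, D) = 8 - 1*(-8) = 8 + 8 = 16)
-471 + f(-17, 18)*W = -471 + 16*(-498) = -471 - 7968 = -8439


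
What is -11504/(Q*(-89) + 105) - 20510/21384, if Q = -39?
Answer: -6653027/1593108 ≈ -4.1761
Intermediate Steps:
-11504/(Q*(-89) + 105) - 20510/21384 = -11504/(-39*(-89) + 105) - 20510/21384 = -11504/(3471 + 105) - 20510*1/21384 = -11504/3576 - 10255/10692 = -11504*1/3576 - 10255/10692 = -1438/447 - 10255/10692 = -6653027/1593108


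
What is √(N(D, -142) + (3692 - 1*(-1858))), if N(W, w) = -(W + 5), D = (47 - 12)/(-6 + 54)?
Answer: 5*√31935/12 ≈ 74.460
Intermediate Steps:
D = 35/48 ≈ 0.72917
N(W, w) = -5 - W (N(W, w) = -(5 + W) = -5 - W)
√(N(D, -142) + (3692 - 1*(-1858))) = √((-5 - 1*35/48) + (3692 - 1*(-1858))) = √((-5 - 35/48) + (3692 + 1858)) = √(-275/48 + 5550) = √(266125/48) = 5*√31935/12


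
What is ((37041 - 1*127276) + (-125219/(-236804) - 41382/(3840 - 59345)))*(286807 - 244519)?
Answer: -12538546208594048844/3285951505 ≈ -3.8158e+9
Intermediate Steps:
((37041 - 1*127276) + (-125219/(-236804) - 41382/(3840 - 59345)))*(286807 - 244519) = ((37041 - 127276) + (-125219*(-1/236804) - 41382/(-55505)))*42288 = (-90235 + (125219/236804 - 41382*(-1/55505)))*42288 = (-90235 + (125219/236804 + 41382/55505))*42288 = (-90235 + 16749703723/13143806020)*42288 = -1186014586510977/13143806020*42288 = -12538546208594048844/3285951505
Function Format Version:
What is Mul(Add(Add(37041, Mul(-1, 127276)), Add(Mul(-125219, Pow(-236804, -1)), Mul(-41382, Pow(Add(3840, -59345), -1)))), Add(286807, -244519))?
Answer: Rational(-12538546208594048844, 3285951505) ≈ -3.8158e+9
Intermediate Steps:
Mul(Add(Add(37041, Mul(-1, 127276)), Add(Mul(-125219, Pow(-236804, -1)), Mul(-41382, Pow(Add(3840, -59345), -1)))), Add(286807, -244519)) = Mul(Add(Add(37041, -127276), Add(Mul(-125219, Rational(-1, 236804)), Mul(-41382, Pow(-55505, -1)))), 42288) = Mul(Add(-90235, Add(Rational(125219, 236804), Mul(-41382, Rational(-1, 55505)))), 42288) = Mul(Add(-90235, Add(Rational(125219, 236804), Rational(41382, 55505))), 42288) = Mul(Add(-90235, Rational(16749703723, 13143806020)), 42288) = Mul(Rational(-1186014586510977, 13143806020), 42288) = Rational(-12538546208594048844, 3285951505)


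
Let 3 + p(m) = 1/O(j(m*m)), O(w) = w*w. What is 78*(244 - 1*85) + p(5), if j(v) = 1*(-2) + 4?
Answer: 49597/4 ≈ 12399.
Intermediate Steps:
j(v) = 2 (j(v) = -2 + 4 = 2)
O(w) = w²
p(m) = -11/4 (p(m) = -3 + 1/(2²) = -3 + 1/4 = -3 + ¼ = -11/4)
78*(244 - 1*85) + p(5) = 78*(244 - 1*85) - 11/4 = 78*(244 - 85) - 11/4 = 78*159 - 11/4 = 12402 - 11/4 = 49597/4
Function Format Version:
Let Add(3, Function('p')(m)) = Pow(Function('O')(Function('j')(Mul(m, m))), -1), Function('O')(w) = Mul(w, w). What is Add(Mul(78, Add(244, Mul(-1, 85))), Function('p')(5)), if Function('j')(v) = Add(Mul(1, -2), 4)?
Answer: Rational(49597, 4) ≈ 12399.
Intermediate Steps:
Function('j')(v) = 2 (Function('j')(v) = Add(-2, 4) = 2)
Function('O')(w) = Pow(w, 2)
Function('p')(m) = Rational(-11, 4) (Function('p')(m) = Add(-3, Pow(Pow(2, 2), -1)) = Add(-3, Pow(4, -1)) = Add(-3, Rational(1, 4)) = Rational(-11, 4))
Add(Mul(78, Add(244, Mul(-1, 85))), Function('p')(5)) = Add(Mul(78, Add(244, Mul(-1, 85))), Rational(-11, 4)) = Add(Mul(78, Add(244, -85)), Rational(-11, 4)) = Add(Mul(78, 159), Rational(-11, 4)) = Add(12402, Rational(-11, 4)) = Rational(49597, 4)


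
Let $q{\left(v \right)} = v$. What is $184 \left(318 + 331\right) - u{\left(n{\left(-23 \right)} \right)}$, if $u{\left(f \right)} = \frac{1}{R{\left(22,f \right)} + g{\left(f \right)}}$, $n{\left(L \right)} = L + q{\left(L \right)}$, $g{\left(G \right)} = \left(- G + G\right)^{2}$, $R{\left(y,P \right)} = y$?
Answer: $\frac{2627151}{22} \approx 1.1942 \cdot 10^{5}$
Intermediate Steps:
$g{\left(G \right)} = 0$ ($g{\left(G \right)} = 0^{2} = 0$)
$n{\left(L \right)} = 2 L$ ($n{\left(L \right)} = L + L = 2 L$)
$u{\left(f \right)} = \frac{1}{22}$ ($u{\left(f \right)} = \frac{1}{22 + 0} = \frac{1}{22}$)
$184 \left(318 + 331\right) - u{\left(n{\left(-23 \right)} \right)} = 184 \left(318 + 331\right) - \frac{1}{22} = 184 \cdot 649 - \frac{1}{22} = 119416 - \frac{1}{22} = \frac{2627151}{22}$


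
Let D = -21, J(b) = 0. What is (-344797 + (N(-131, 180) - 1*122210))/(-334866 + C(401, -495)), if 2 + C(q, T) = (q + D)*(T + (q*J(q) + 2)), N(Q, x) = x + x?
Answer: 466647/522208 ≈ 0.89360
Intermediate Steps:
N(Q, x) = 2*x
C(q, T) = -2 + (-21 + q)*(2 + T) (C(q, T) = -2 + (q - 21)*(T + (q*0 + 2)) = -2 + (-21 + q)*(T + (0 + 2)) = -2 + (-21 + q)*(T + 2) = -2 + (-21 + q)*(2 + T))
(-344797 + (N(-131, 180) - 1*122210))/(-334866 + C(401, -495)) = (-344797 + (2*180 - 1*122210))/(-334866 + (-44 - 21*(-495) + 2*401 - 495*401)) = (-344797 + (360 - 122210))/(-334866 + (-44 + 10395 + 802 - 198495)) = (-344797 - 121850)/(-334866 - 187342) = -466647/(-522208) = -466647*(-1/522208) = 466647/522208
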